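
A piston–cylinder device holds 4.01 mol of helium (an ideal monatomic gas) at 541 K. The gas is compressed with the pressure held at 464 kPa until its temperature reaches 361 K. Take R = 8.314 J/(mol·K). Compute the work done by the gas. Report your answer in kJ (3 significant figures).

W ≈ -6.00 kJ

Isobaric: W = P ΔV = nR ΔT.
W = (4.01)(8.314)(361 − 541) = -6001 J.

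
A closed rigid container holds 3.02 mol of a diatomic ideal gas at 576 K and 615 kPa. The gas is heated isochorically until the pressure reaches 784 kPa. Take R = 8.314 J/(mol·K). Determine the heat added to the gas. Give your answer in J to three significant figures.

Constant volume ⇒ W = 0, so Q = ΔU = nCᵥΔT with Cᵥ = 5R/2 = 20.79 J/(mol·K).
At constant V, T₂/T₁ = P₂/P₁ ⇒ ΔT = T₁(P₂/P₁ − 1) = 576·(784/615 − 1) = 158.3 K.
ΔU = (3.02)(20.79)(158.3) = 9936 J.

Q ≈ 9940 J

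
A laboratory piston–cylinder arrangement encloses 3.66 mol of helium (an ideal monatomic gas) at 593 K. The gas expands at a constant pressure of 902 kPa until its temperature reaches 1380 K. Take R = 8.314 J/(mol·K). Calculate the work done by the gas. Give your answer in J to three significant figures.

Isobaric: W = P ΔV = nR ΔT.
W = (3.66)(8.314)(1380 − 593) = 23948 J.

W ≈ 23900 J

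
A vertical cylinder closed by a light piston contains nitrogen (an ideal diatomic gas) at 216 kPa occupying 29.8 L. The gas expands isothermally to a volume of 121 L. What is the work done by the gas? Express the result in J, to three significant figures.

Isothermal: W = nRT ln(V₂/V₁) = P₁V₁ ln(V₂/V₁).
P₁V₁ = (216 kPa)(29.8 L) = 6437 J.
W = 6437 × ln(121/29.8) = 6437 × 1.401
W_by_gas = 9020 J.

W ≈ 9020 J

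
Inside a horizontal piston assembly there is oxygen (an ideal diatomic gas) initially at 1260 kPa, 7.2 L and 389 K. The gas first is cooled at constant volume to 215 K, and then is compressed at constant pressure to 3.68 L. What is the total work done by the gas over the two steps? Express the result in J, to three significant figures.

W_total ≈ -2450 J

Step 1 (isochoric): W = 0 (constant volume).
After step 1: P = 696.4 kPa (V unchanged).
Step 2 (isobaric): W = PΔV = (696.4 kPa)(3.68 − 7.2 L) = -2451 J.
W_total = 0 − 2451 = -2451 J.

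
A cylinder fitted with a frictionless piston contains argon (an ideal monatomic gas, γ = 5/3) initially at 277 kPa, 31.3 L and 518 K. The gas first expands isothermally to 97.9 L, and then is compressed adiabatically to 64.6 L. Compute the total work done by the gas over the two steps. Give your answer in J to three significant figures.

Step 1 (isothermal): W = P₁V₁ ln(V₂/V₁) = (8670) ln(97.9/31.3) = 9887 J.
After step 1: P = 88.56 kPa, V = 97.9 L, T = 518 K.
Step 2 (adiabatic): W = (P₁V₁ − P₂V₂)/(γ−1) = (8670 − 11439)/0.667 = -4153 J.
W_total = 9887 − 4153 = 5733 J.

W_total ≈ 5730 J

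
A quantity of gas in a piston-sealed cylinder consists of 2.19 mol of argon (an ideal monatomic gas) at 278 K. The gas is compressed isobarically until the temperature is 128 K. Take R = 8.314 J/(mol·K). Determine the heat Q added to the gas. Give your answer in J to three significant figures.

Isobaric: W = nRΔT = (2.19)(8.314)(-150) = -2731 J.
ΔU = nCᵥΔT with Cᵥ = 3R/2: ΔU = (2.19)(12.47)(-150) = -4097 J.
Q = ΔU + W = -4097 − 2731 = -6828 J.

Q ≈ -6830 J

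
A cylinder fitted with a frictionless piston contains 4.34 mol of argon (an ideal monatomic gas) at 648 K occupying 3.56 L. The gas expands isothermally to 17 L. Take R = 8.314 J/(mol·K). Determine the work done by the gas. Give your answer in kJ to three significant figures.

Isothermal: W = nRT ln(V₂/V₁).
W = (4.34)(8.314)(648) × ln(17/3.56)
  = 23382 × 1.563
W_by_gas = 36556 J.

W ≈ 36.6 kJ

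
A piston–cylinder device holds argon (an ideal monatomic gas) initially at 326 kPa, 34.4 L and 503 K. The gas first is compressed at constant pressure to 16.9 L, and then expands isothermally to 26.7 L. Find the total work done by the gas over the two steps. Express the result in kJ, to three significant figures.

W_total ≈ -3.19 kJ

Step 1 (isobaric): W = PΔV = (326 kPa)(16.9 − 34.4 L) = -5705 J.
After step 1: P = 326 kPa, V = 16.9 L, T = 247.1 K.
Step 2 (isothermal): W = P₁V₁ ln(V₂/V₁) = (5509) ln(26.7/16.9) = 2520 J.
W_total = -5705 + 2520 = -3185 J.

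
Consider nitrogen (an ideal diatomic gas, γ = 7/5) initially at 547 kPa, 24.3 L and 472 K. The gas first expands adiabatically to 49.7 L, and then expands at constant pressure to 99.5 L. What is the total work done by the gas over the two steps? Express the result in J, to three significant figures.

Step 1 (adiabatic): W = (P₁V₁ − P₂V₂)/(γ−1) = (13292 − 9984)/0.4 = 8271 J.
After step 1: P = 200.9 kPa, V = 49.7 L, T = 354.5 K.
Step 2 (isobaric): W = PΔV = (200.9 kPa)(99.5 − 49.7 L) = 10004 J.
W_total = 8271 + 10004 = 18275 J.

W_total ≈ 18300 J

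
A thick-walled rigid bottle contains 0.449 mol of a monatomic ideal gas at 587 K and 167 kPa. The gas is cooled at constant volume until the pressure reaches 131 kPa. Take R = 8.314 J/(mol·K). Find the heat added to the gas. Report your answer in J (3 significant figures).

Q ≈ -709 J

Constant volume ⇒ W = 0, so Q = ΔU = nCᵥΔT with Cᵥ = 3R/2 = 12.47 J/(mol·K).
At constant V, T₂/T₁ = P₂/P₁ ⇒ ΔT = T₁(P₂/P₁ − 1) = 587·(131/167 − 1) = -126.5 K.
ΔU = (0.449)(12.47)(-126.5) = -708.6 J.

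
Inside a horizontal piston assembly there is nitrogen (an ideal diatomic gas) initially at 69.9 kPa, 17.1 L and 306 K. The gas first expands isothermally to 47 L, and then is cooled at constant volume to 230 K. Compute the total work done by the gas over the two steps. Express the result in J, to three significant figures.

Step 1 (isothermal): W = P₁V₁ ln(V₂/V₁) = (1195) ln(47/17.1) = 1209 J.
Step 2 (isochoric): W = 0 (constant volume).
W_total = 1209 + 0 = 1209 J.

W_total ≈ 1210 J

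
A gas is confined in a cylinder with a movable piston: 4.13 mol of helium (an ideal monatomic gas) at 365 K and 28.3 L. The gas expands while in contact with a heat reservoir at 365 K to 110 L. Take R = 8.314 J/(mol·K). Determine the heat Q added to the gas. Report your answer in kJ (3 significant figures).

Isothermal ⇒ ΔU = 0, so Q = W = nRT ln(V₂/V₁).
Q = (4.13)(8.314)(365) ln(110/28.3) = 12533 × 1.358 = 17015 J.

Q ≈ 17.0 kJ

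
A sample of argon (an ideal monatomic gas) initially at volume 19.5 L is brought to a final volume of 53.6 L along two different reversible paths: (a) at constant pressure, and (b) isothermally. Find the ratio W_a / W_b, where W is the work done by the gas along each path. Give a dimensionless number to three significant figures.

Path (a) isobaric: W = P₁(V₂ − V₁) → W_a/(P₁V₁) = 1.749.
Path (b) isothermal: W = P₁V₁ ln(V₂/V₁) → W_b/(P₁V₁) = 1.011.
W_a / W_b = 1.749 / 1.011 = 1.729.

W_a / W_b ≈ 1.73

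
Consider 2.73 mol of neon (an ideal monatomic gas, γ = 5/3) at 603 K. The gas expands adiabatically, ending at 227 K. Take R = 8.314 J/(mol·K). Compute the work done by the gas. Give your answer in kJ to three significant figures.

W ≈ 12.8 kJ

Adiabatic ⇒ Q = 0, so W_by = −ΔU = nCᵥ(T₁ − T₂).
Cᵥ = 3R/2 = 12.47 J/(mol·K).
W = (2.73)(12.47)(603 − 227) = 12801 J.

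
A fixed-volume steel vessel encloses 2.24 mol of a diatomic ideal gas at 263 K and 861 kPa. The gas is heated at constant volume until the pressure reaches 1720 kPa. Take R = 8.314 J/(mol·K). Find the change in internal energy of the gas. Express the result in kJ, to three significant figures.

ΔU ≈ 12.2 kJ

Constant volume ⇒ W = 0, so Q = ΔU = nCᵥΔT with Cᵥ = 5R/2 = 20.79 J/(mol·K).
At constant V, T₂/T₁ = P₂/P₁ ⇒ ΔT = T₁(P₂/P₁ − 1) = 263·(1720/861 − 1) = 262.4 K.
ΔU = (2.24)(20.79)(262.4) = 12216 J.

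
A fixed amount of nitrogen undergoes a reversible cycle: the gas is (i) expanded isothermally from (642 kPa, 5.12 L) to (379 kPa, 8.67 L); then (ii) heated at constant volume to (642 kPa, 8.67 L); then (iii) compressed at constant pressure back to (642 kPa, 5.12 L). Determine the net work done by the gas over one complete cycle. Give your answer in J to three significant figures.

Leg (i): W = PᵢVᵢ ln(V_f/Vᵢ) = (3287) ln(8.67/5.12) = 1731 J.
Leg (ii): W = 0.
Leg (iii): W = PΔV = (642)(5.12 − 8.67) = -2279 J.
W_net = 1731 − 2279 = -547.8 J.

W_net ≈ -548 J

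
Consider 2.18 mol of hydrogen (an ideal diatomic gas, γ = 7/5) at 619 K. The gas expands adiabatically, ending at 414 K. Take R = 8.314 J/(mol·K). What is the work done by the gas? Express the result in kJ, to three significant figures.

Adiabatic ⇒ Q = 0, so W_by = −ΔU = nCᵥ(T₁ − T₂).
Cᵥ = 5R/2 = 20.79 J/(mol·K).
W = (2.18)(20.79)(619 − 414) = 9289 J.

W ≈ 9.29 kJ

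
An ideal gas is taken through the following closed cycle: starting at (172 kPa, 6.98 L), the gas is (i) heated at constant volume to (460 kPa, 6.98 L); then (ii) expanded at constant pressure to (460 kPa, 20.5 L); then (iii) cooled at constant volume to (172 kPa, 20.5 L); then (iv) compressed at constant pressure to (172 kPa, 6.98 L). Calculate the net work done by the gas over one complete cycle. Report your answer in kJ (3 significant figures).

W_net ≈ 3.89 kJ

Constant-volume legs do no work.
W(ii) = (460)(20.5 − 6.98) = 6219 J; W(iv) = (172)(6.98 − 20.5) = -2325 J.
W_net = 6219 − 2325 = 3894 J (the clockwise enclosed area).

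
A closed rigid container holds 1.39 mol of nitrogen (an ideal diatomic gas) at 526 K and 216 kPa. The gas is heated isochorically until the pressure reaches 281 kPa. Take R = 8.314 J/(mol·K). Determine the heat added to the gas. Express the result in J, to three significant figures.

Constant volume ⇒ W = 0, so Q = ΔU = nCᵥΔT with Cᵥ = 5R/2 = 20.79 J/(mol·K).
At constant V, T₂/T₁ = P₂/P₁ ⇒ ΔT = T₁(P₂/P₁ − 1) = 526·(281/216 − 1) = 158.3 K.
ΔU = (1.39)(20.79)(158.3) = 4573 J.

Q ≈ 4570 J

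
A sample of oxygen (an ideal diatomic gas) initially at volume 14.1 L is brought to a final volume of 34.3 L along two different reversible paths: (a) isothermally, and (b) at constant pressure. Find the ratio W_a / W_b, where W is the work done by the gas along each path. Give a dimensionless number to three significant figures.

W_a / W_b ≈ 0.621

Path (a) isothermal: W = P₁V₁ ln(V₂/V₁) → W_a/(P₁V₁) = 0.889.
Path (b) isobaric: W = P₁(V₂ − V₁) → W_b/(P₁V₁) = 1.433.
W_a / W_b = 0.889 / 1.433 = 0.6205.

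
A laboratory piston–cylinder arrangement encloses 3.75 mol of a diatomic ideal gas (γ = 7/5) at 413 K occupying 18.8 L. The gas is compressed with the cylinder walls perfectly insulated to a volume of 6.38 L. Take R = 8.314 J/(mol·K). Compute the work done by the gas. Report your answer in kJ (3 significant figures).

Adiabatic: TV^(γ−1) = const with γ = 7/5.
T₂ = T₁ (V₁/V₂)^(γ−1) = 413 × (18.8/6.38)^0.4 = 413 × 1.541 = 636.3 K.
W_by = nCᵥ(T₁ − T₂) = (3.75)(20.79)(413 − 636.3) = -17407 J.

W ≈ -17.4 kJ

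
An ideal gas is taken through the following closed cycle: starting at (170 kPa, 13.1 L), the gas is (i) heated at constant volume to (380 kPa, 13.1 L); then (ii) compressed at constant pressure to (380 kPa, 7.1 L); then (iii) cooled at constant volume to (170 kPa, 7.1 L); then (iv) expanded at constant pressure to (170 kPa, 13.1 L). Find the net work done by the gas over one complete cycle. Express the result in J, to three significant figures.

Constant-volume legs do no work.
W(ii) = (380)(7.1 − 13.1) = -2280 J; W(iv) = (170)(13.1 − 7.1) = 1020 J.
W_net = -2280 + 1020 = -1260 J (the counter-clockwise enclosed area).

W_net ≈ -1260 J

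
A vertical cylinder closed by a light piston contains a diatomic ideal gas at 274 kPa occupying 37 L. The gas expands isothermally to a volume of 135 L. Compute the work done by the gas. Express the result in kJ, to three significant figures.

W ≈ 13.1 kJ

Isothermal: W = nRT ln(V₂/V₁) = P₁V₁ ln(V₂/V₁).
P₁V₁ = (274 kPa)(37 L) = 10138 J.
W = 10138 × ln(135/37) = 10138 × 1.294
W_by_gas = 13122 J.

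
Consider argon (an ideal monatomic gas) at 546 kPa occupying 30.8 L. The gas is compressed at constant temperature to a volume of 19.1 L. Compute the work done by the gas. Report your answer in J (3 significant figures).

Isothermal: W = nRT ln(V₂/V₁) = P₁V₁ ln(V₂/V₁).
P₁V₁ = (546 kPa)(30.8 L) = 16817 J.
W = 16817 × ln(19.1/30.8) = 16817 × -0.4778
W_by_gas = -8036 J.

W ≈ -8040 J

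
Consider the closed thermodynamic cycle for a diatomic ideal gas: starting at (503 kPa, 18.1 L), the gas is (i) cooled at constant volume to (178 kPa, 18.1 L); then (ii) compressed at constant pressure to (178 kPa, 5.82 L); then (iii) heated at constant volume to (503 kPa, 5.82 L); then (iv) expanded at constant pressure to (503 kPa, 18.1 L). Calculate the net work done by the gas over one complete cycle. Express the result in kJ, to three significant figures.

W_net ≈ 3.99 kJ

Constant-volume legs do no work.
W(ii) = (178)(5.82 − 18.1) = -2186 J; W(iv) = (503)(18.1 − 5.82) = 6177 J.
W_net = -2186 + 6177 = 3991 J (the clockwise enclosed area).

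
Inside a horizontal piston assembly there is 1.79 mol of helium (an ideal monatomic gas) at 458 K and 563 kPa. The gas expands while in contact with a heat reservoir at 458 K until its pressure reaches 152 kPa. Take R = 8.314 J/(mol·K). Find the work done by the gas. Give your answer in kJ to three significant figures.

W ≈ 8.92 kJ

Isothermal process: W = nRT ln(V₂/V₁) = nRT ln(P₁/P₂).
W = (1.79)(8.314)(458) × ln(563/152)
  = 6816 × ln(3.704) = 6816 × 1.309
W_by_gas = 8925 J.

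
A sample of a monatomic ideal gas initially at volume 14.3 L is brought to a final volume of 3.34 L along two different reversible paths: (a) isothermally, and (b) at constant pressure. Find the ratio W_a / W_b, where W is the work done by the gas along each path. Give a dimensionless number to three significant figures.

Path (a) isothermal: W = P₁V₁ ln(V₂/V₁) → W_a/(P₁V₁) = -1.454.
Path (b) isobaric: W = P₁(V₂ − V₁) → W_b/(P₁V₁) = -0.7664.
W_a / W_b = -1.454 / -0.7664 = 1.897.

W_a / W_b ≈ 1.90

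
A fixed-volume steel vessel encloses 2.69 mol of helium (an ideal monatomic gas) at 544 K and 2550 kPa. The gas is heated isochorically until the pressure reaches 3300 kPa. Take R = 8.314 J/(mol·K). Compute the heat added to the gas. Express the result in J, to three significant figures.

Q ≈ 5370 J

Constant volume ⇒ W = 0, so Q = ΔU = nCᵥΔT with Cᵥ = 3R/2 = 12.47 J/(mol·K).
At constant V, T₂/T₁ = P₂/P₁ ⇒ ΔT = T₁(P₂/P₁ − 1) = 544·(3300/2550 − 1) = 160 K.
ΔU = (2.69)(12.47)(160) = 5368 J.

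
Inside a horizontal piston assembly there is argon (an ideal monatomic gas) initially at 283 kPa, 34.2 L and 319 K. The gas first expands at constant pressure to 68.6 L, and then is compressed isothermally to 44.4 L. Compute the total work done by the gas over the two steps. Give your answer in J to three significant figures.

Step 1 (isobaric): W = PΔV = (283 kPa)(68.6 − 34.2 L) = 9735 J.
After step 1: P = 283 kPa, V = 68.6 L, T = 639.9 K.
Step 2 (isothermal): W = P₁V₁ ln(V₂/V₁) = (19414) ln(44.4/68.6) = -8446 J.
W_total = 9735 − 8446 = 1289 J.

W_total ≈ 1290 J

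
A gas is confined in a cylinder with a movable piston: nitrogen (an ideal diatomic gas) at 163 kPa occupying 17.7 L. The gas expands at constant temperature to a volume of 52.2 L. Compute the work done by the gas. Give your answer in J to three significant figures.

W ≈ 3120 J

Isothermal: W = nRT ln(V₂/V₁) = P₁V₁ ln(V₂/V₁).
P₁V₁ = (163 kPa)(17.7 L) = 2885 J.
W = 2885 × ln(52.2/17.7) = 2885 × 1.082
W_by_gas = 3120 J.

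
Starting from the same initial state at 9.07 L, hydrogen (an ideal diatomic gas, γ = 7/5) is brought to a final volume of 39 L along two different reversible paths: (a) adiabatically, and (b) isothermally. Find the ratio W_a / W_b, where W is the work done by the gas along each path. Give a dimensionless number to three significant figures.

W_a / W_b ≈ 0.758

Path (a) adiabatic: W = P₁V₁(1 − (V₁/V₂)^(γ−1))/(γ−1) → W_a/(P₁V₁) = 1.105.
Path (b) isothermal: W = P₁V₁ ln(V₂/V₁) → W_b/(P₁V₁) = 1.459.
W_a / W_b = 1.105 / 1.459 = 0.7576.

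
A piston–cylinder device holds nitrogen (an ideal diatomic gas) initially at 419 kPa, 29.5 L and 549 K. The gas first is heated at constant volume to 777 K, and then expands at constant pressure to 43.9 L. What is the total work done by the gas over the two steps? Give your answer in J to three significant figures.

W_total ≈ 8540 J

Step 1 (isochoric): W = 0 (constant volume).
After step 1: P = 593 kPa (V unchanged).
Step 2 (isobaric): W = PΔV = (593 kPa)(43.9 − 29.5 L) = 8539 J.
W_total = 0 + 8539 = 8539 J.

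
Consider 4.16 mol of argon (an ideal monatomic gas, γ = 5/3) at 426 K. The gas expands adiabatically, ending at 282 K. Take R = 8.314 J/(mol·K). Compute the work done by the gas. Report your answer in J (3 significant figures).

Adiabatic ⇒ Q = 0, so W_by = −ΔU = nCᵥ(T₁ − T₂).
Cᵥ = 3R/2 = 12.47 J/(mol·K).
W = (4.16)(12.47)(426 − 282) = 7471 J.

W ≈ 7470 J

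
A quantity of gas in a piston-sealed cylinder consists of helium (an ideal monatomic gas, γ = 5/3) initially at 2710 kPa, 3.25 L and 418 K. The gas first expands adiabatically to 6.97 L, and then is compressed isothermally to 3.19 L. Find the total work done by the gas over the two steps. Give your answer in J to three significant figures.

Step 1 (adiabatic): W = (P₁V₁ − P₂V₂)/(γ−1) = (8808 − 5296)/0.667 = 5267 J.
After step 1: P = 759.8 kPa, V = 6.97 L, T = 251.3 K.
Step 2 (isothermal): W = P₁V₁ ln(V₂/V₁) = (5296) ln(3.19/6.97) = -4139 J.
W_total = 5267 − 4139 = 1128 J.

W_total ≈ 1130 J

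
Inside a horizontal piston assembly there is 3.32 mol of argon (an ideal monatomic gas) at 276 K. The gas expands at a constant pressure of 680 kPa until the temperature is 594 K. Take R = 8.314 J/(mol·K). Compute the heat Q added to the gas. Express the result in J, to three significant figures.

Q ≈ 21900 J

Isobaric: W = nRΔT = (3.32)(8.314)(318) = 8778 J.
ΔU = nCᵥΔT with Cᵥ = 3R/2: ΔU = (3.32)(12.47)(318) = 13166 J.
Q = ΔU + W = 13166 + 8778 = 21944 J.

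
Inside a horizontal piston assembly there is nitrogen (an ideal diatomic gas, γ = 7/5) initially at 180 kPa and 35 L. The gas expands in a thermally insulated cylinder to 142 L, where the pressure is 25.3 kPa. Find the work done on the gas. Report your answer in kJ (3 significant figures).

W ≈ -6.77 kJ

Adiabatic: W = (P₁V₁ − P₂V₂)/(γ − 1) with γ = 7/5.
P₁V₁ = 6300 J, P₂V₂ = 3593 J.
W = (6300 − 3593) / 0.4 = 6769 J.
Work on gas = −W_by = -6769 J.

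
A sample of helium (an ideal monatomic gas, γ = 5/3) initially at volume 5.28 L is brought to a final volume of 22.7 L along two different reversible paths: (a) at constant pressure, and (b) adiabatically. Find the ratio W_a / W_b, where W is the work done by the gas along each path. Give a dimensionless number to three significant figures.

W_a / W_b ≈ 3.54

Path (a) isobaric: W = P₁(V₂ − V₁) → W_a/(P₁V₁) = 3.299.
Path (b) adiabatic: W = P₁V₁(1 − (V₁/V₂)^(γ−1))/(γ−1) → W_b/(P₁V₁) = 0.9327.
W_a / W_b = 3.299 / 0.9327 = 3.537.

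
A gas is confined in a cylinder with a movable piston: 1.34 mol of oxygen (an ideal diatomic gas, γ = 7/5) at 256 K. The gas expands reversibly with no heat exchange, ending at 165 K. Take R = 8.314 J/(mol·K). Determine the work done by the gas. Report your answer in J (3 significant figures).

Adiabatic ⇒ Q = 0, so W_by = −ΔU = nCᵥ(T₁ − T₂).
Cᵥ = 5R/2 = 20.79 J/(mol·K).
W = (1.34)(20.79)(256 − 165) = 2535 J.

W ≈ 2530 J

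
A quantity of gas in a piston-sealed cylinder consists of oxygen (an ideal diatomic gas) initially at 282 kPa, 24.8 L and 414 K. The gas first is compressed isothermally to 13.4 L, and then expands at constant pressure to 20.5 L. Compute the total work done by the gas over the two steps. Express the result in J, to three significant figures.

Step 1 (isothermal): W = P₁V₁ ln(V₂/V₁) = (6994) ln(13.4/24.8) = -4305 J.
After step 1: P = 521.9 kPa, V = 13.4 L, T = 414 K.
Step 2 (isobaric): W = PΔV = (521.9 kPa)(20.5 − 13.4 L) = 3706 J.
W_total = -4305 + 3706 = -599.6 J.

W_total ≈ -600 J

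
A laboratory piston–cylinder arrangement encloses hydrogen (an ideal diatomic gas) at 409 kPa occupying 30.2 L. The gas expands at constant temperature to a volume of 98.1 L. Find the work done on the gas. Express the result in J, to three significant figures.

Isothermal: W = nRT ln(V₂/V₁) = P₁V₁ ln(V₂/V₁).
P₁V₁ = (409 kPa)(30.2 L) = 12352 J.
W = 12352 × ln(98.1/30.2) = 12352 × 1.178
W_by_gas = 14552 J; work on gas = −W_by = -14552 J.

W ≈ -14600 J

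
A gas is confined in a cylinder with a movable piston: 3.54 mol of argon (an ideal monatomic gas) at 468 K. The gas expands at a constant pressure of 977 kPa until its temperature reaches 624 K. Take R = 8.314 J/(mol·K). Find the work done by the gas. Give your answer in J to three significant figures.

W ≈ 4590 J

Isobaric: W = P ΔV = nR ΔT.
W = (3.54)(8.314)(624 − 468) = 4591 J.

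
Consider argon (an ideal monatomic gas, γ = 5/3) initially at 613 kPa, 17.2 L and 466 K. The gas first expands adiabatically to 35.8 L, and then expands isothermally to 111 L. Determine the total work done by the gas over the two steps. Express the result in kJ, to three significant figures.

Step 1 (adiabatic): W = (P₁V₁ − P₂V₂)/(γ−1) = (10544 − 6468)/0.667 = 6114 J.
After step 1: P = 180.7 kPa, V = 35.8 L, T = 285.9 K.
Step 2 (isothermal): W = P₁V₁ ln(V₂/V₁) = (6468) ln(111/35.8) = 7319 J.
W_total = 6114 + 7319 = 13433 J.

W_total ≈ 13.4 kJ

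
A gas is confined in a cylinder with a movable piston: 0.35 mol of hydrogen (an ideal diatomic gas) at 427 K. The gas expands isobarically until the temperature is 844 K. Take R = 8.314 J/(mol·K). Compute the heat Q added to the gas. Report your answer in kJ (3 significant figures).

Isobaric: W = nRΔT = (0.35)(8.314)(417) = 1213 J.
ΔU = nCᵥΔT with Cᵥ = 5R/2: ΔU = (0.35)(20.79)(417) = 3034 J.
Q = ΔU + W = 3034 + 1213 = 4247 J.

Q ≈ 4.25 kJ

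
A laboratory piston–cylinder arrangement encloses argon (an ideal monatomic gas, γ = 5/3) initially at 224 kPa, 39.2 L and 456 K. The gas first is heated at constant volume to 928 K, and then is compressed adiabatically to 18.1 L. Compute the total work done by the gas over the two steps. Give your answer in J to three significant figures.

Step 1 (isochoric): W = 0 (constant volume).
After step 1: P = 455.9 kPa (V unchanged).
Step 2 (adiabatic): W = (P₁V₁ − P₂V₂)/(γ−1) = (17870 − 29913)/0.667 = -18064 J.
W_total = 0 − 18064 = -18064 J.

W_total ≈ -18100 J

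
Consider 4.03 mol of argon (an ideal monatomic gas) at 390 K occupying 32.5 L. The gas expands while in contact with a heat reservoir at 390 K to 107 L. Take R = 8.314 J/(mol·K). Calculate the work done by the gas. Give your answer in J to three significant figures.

Isothermal: W = nRT ln(V₂/V₁).
W = (4.03)(8.314)(390) × ln(107/32.5)
  = 13067 × 1.192
W_by_gas = 15571 J.

W ≈ 15600 J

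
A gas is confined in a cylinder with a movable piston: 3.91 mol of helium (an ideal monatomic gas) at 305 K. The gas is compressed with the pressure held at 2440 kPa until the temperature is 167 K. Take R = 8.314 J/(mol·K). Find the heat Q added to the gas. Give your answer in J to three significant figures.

Isobaric: W = nRΔT = (3.91)(8.314)(-138) = -4486 J.
ΔU = nCᵥΔT with Cᵥ = 3R/2: ΔU = (3.91)(12.47)(-138) = -6729 J.
Q = ΔU + W = -6729 − 4486 = -11215 J.

Q ≈ -11200 J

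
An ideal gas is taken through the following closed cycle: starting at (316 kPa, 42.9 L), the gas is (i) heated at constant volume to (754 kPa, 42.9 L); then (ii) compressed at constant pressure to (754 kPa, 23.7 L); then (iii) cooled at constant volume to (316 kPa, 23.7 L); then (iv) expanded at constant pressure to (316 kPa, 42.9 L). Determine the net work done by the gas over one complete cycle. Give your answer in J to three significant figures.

W_net ≈ -8410 J

Constant-volume legs do no work.
W(ii) = (754)(23.7 − 42.9) = -14477 J; W(iv) = (316)(42.9 − 23.7) = 6067 J.
W_net = -14477 + 6067 = -8410 J (the counter-clockwise enclosed area).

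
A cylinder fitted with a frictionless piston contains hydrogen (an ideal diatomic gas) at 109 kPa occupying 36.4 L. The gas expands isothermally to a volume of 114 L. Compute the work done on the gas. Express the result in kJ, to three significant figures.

Isothermal: W = nRT ln(V₂/V₁) = P₁V₁ ln(V₂/V₁).
P₁V₁ = (109 kPa)(36.4 L) = 3968 J.
W = 3968 × ln(114/36.4) = 3968 × 1.142
W_by_gas = 4530 J; work on gas = −W_by = -4530 J.

W ≈ -4.53 kJ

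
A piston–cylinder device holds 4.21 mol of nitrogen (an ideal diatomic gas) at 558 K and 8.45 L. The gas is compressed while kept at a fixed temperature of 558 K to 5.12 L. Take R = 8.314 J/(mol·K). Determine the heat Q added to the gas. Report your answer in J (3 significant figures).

Isothermal ⇒ ΔU = 0, so Q = W = nRT ln(V₂/V₁).
Q = (4.21)(8.314)(558) ln(5.12/8.45) = 19531 × -0.501 = -9785 J.

Q ≈ -9790 J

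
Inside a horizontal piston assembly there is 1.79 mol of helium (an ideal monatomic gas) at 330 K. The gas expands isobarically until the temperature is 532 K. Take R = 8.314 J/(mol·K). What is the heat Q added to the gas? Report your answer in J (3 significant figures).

Q ≈ 7520 J

Isobaric: W = nRΔT = (1.79)(8.314)(202) = 3006 J.
ΔU = nCᵥΔT with Cᵥ = 3R/2: ΔU = (1.79)(12.47)(202) = 4509 J.
Q = ΔU + W = 4509 + 3006 = 7515 J.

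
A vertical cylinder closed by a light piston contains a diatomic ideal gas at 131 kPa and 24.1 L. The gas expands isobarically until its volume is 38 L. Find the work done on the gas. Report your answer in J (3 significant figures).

W ≈ -1820 J

Isobaric: W = P ΔV.
W = (131 kPa)(38 − 24.1 L) = (131)(13.9) = 1821 J.
Work on gas = −W_by = -1821 J.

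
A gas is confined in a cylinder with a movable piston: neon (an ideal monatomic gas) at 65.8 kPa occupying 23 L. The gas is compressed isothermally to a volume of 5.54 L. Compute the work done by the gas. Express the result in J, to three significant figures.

Isothermal: W = nRT ln(V₂/V₁) = P₁V₁ ln(V₂/V₁).
P₁V₁ = (65.8 kPa)(23 L) = 1513 J.
W = 1513 × ln(5.54/23) = 1513 × -1.423
W_by_gas = -2154 J.

W ≈ -2150 J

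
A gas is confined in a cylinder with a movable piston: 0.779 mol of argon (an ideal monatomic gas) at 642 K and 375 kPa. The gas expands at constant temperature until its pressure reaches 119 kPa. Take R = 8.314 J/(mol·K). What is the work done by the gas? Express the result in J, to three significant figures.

Isothermal process: W = nRT ln(V₂/V₁) = nRT ln(P₁/P₂).
W = (0.779)(8.314)(642) × ln(375/119)
  = 4158 × ln(3.151) = 4158 × 1.148
W_by_gas = 4773 J.

W ≈ 4770 J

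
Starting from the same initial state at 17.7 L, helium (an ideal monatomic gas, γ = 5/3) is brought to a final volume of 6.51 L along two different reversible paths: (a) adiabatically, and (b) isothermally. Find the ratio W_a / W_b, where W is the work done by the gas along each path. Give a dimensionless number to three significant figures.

Path (a) adiabatic: W = P₁V₁(1 − (V₁/V₂)^(γ−1))/(γ−1) → W_a/(P₁V₁) = -1.422.
Path (b) isothermal: W = P₁V₁ ln(V₂/V₁) → W_b/(P₁V₁) = -1.
W_a / W_b = -1.422 / -1 = 1.422.

W_a / W_b ≈ 1.42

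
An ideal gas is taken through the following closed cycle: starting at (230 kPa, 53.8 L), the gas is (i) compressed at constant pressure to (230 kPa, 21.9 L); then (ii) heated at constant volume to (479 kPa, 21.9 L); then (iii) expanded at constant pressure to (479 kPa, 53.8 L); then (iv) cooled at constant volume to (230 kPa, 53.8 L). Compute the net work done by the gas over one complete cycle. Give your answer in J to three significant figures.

Constant-volume legs do no work.
W(i) = (230)(21.9 − 53.8) = -7337 J; W(iii) = (479)(53.8 − 21.9) = 15280 J.
W_net = -7337 + 15280 = 7943 J (the clockwise enclosed area).

W_net ≈ 7940 J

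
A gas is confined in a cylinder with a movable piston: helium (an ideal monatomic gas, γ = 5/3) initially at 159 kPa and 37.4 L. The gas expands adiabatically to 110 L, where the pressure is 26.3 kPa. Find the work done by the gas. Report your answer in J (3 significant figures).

W ≈ 4580 J

Adiabatic: W = (P₁V₁ − P₂V₂)/(γ − 1) with γ = 5/3.
P₁V₁ = 5947 J, P₂V₂ = 2893 J.
W = (5947 − 2893) / 0.6667 = 4580 J.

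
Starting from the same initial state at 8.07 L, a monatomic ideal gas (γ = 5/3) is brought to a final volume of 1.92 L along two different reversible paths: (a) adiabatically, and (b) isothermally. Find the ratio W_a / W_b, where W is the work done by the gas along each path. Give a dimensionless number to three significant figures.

W_a / W_b ≈ 1.68

Path (a) adiabatic: W = P₁V₁(1 − (V₁/V₂)^(γ−1))/(γ−1) → W_a/(P₁V₁) = -2.407.
Path (b) isothermal: W = P₁V₁ ln(V₂/V₁) → W_b/(P₁V₁) = -1.436.
W_a / W_b = -2.407 / -1.436 = 1.676.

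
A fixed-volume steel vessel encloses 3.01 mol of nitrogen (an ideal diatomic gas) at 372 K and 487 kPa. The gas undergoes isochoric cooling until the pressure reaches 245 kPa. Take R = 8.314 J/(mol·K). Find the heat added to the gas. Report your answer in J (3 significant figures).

Constant volume ⇒ W = 0, so Q = ΔU = nCᵥΔT with Cᵥ = 5R/2 = 20.79 J/(mol·K).
At constant V, T₂/T₁ = P₂/P₁ ⇒ ΔT = T₁(P₂/P₁ − 1) = 372·(245/487 − 1) = -184.9 K.
ΔU = (3.01)(20.79)(-184.9) = -11565 J.

Q ≈ -11600 J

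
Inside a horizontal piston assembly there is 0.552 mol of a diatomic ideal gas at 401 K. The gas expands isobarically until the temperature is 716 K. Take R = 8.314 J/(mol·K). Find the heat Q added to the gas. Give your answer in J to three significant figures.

Isobaric: W = nRΔT = (0.552)(8.314)(315) = 1446 J.
ΔU = nCᵥΔT with Cᵥ = 5R/2: ΔU = (0.552)(20.79)(315) = 3614 J.
Q = ΔU + W = 3614 + 1446 = 5060 J.

Q ≈ 5060 J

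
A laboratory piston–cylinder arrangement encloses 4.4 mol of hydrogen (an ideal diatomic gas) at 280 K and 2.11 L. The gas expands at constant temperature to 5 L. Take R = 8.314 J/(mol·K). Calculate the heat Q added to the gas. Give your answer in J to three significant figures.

Q ≈ 8840 J

Isothermal ⇒ ΔU = 0, so Q = W = nRT ln(V₂/V₁).
Q = (4.4)(8.314)(280) ln(5/2.11) = 10243 × 0.8627 = 8837 J.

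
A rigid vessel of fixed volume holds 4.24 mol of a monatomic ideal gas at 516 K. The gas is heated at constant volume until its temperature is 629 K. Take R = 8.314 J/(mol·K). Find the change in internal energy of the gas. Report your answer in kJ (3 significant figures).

Constant volume ⇒ W = 0, so Q = ΔU = nCᵥΔT with Cᵥ = 3R/2 = 12.47 J/(mol·K).
ΔU = (4.24)(12.47)(629 − 516) = 5975 J.

ΔU ≈ 5.98 kJ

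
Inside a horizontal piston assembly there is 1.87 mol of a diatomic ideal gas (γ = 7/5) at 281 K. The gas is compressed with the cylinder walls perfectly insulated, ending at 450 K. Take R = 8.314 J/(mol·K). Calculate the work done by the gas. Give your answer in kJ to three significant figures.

W ≈ -6.57 kJ

Adiabatic ⇒ Q = 0, so W_by = −ΔU = nCᵥ(T₁ − T₂).
Cᵥ = 5R/2 = 20.79 J/(mol·K).
W = (1.87)(20.79)(281 − 450) = -6569 J.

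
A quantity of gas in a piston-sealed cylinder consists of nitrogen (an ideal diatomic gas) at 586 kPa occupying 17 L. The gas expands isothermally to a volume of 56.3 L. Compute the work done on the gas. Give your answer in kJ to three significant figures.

Isothermal: W = nRT ln(V₂/V₁) = P₁V₁ ln(V₂/V₁).
P₁V₁ = (586 kPa)(17 L) = 9962 J.
W = 9962 × ln(56.3/17) = 9962 × 1.197
W_by_gas = 11929 J; work on gas = −W_by = -11929 J.

W ≈ -11.9 kJ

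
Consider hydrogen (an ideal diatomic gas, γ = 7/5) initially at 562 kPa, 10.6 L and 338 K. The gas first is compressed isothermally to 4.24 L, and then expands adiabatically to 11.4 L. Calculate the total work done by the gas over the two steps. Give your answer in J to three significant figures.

Step 1 (isothermal): W = P₁V₁ ln(V₂/V₁) = (5957) ln(4.24/10.6) = -5459 J.
After step 1: P = 1405 kPa, V = 4.24 L, T = 338 K.
Step 2 (adiabatic): W = (P₁V₁ − P₂V₂)/(γ−1) = (5957 − 4011)/0.4 = 4866 J.
W_total = -5459 + 4866 = -592.4 J.

W_total ≈ -592 J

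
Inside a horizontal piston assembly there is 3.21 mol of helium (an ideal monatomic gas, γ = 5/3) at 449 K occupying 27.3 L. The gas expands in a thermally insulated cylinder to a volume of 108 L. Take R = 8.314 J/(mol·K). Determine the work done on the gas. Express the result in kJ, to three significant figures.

W ≈ -10.8 kJ

Adiabatic: TV^(γ−1) = const with γ = 5/3.
T₂ = T₁ (V₁/V₂)^(γ−1) = 449 × (27.3/108)^0.667 = 449 × 0.3998 = 179.5 K.
W_by = nCᵥ(T₁ − T₂) = (3.21)(12.47)(449 − 179.5) = 10788 J.
Work on gas = −W_by = -10788 J.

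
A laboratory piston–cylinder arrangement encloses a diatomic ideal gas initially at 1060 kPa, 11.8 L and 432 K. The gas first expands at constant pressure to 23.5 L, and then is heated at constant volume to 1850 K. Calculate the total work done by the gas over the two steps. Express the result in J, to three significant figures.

Step 1 (isobaric): W = PΔV = (1060 kPa)(23.5 − 11.8 L) = 12402 J.
Step 2 (isochoric): W = 0 (constant volume).
W_total = 12402 + 0 = 12402 J.

W_total ≈ 12400 J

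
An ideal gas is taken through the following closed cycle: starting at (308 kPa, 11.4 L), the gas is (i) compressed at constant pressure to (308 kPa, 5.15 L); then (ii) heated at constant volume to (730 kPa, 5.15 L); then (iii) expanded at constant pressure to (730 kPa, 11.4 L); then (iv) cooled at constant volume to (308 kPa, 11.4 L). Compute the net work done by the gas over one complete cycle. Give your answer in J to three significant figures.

Constant-volume legs do no work.
W(i) = (308)(5.15 − 11.4) = -1925 J; W(iii) = (730)(11.4 − 5.15) = 4562 J.
W_net = -1925 + 4562 = 2638 J (the clockwise enclosed area).

W_net ≈ 2640 J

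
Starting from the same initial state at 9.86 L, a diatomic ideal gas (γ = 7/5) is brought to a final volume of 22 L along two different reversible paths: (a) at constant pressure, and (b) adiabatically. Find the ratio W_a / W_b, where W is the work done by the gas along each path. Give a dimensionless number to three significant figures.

Path (a) isobaric: W = P₁(V₂ − V₁) → W_a/(P₁V₁) = 1.231.
Path (b) adiabatic: W = P₁V₁(1 − (V₁/V₂)^(γ−1))/(γ−1) → W_b/(P₁V₁) = 0.6865.
W_a / W_b = 1.231 / 0.6865 = 1.794.

W_a / W_b ≈ 1.79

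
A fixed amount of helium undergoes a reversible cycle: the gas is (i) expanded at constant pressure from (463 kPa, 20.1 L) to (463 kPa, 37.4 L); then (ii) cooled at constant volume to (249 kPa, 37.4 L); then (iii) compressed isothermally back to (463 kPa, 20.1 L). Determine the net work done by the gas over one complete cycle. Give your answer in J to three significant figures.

W_net ≈ 2230 J

Leg (i): W = PΔV = (463)(37.4 − 20.1) = 8010 J.
Leg (ii): W = 0.
Leg (iii): W = PᵢVᵢ ln(V_f/Vᵢ) = (9313) ln(20.1/37.4) = -5783 J.
W_net = 8010 − 5783 = 2227 J.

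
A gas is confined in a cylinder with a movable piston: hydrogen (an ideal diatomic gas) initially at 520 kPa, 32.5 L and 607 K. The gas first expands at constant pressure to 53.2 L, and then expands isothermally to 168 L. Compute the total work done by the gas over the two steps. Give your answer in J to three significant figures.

Step 1 (isobaric): W = PΔV = (520 kPa)(53.2 − 32.5 L) = 10764 J.
After step 1: P = 520 kPa, V = 53.2 L, T = 993.6 K.
Step 2 (isothermal): W = P₁V₁ ln(V₂/V₁) = (27664) ln(168/53.2) = 31811 J.
W_total = 10764 + 31811 = 42575 J.

W_total ≈ 42600 J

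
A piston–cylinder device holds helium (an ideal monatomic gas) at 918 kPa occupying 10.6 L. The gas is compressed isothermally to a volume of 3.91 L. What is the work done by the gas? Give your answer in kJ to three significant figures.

W ≈ -9.70 kJ

Isothermal: W = nRT ln(V₂/V₁) = P₁V₁ ln(V₂/V₁).
P₁V₁ = (918 kPa)(10.6 L) = 9731 J.
W = 9731 × ln(3.91/10.6) = 9731 × -0.9973
W_by_gas = -9705 J.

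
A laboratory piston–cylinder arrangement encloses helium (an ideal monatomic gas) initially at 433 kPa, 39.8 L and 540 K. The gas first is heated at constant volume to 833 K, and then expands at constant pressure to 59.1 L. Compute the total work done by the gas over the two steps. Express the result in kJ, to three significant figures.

W_total ≈ 12.9 kJ

Step 1 (isochoric): W = 0 (constant volume).
After step 1: P = 667.9 kPa (V unchanged).
Step 2 (isobaric): W = PΔV = (667.9 kPa)(59.1 − 39.8 L) = 12891 J.
W_total = 0 + 12891 = 12891 J.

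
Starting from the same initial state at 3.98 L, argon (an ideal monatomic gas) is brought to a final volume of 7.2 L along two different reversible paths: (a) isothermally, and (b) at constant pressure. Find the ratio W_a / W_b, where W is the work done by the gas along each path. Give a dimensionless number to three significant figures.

Path (a) isothermal: W = P₁V₁ ln(V₂/V₁) → W_a/(P₁V₁) = 0.5928.
Path (b) isobaric: W = P₁(V₂ − V₁) → W_b/(P₁V₁) = 0.809.
W_a / W_b = 0.5928 / 0.809 = 0.7327.

W_a / W_b ≈ 0.733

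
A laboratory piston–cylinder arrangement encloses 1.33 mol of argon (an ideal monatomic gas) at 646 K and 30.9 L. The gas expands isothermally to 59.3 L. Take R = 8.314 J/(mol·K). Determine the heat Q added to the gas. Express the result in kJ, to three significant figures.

Q ≈ 4.66 kJ

Isothermal ⇒ ΔU = 0, so Q = W = nRT ln(V₂/V₁).
Q = (1.33)(8.314)(646) ln(59.3/30.9) = 7143 × 0.6519 = 4656 J.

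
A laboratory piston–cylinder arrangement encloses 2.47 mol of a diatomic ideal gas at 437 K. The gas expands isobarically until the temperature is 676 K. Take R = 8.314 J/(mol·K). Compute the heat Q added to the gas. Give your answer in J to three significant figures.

Isobaric: W = nRΔT = (2.47)(8.314)(239) = 4908 J.
ΔU = nCᵥΔT with Cᵥ = 5R/2: ΔU = (2.47)(20.79)(239) = 12270 J.
Q = ΔU + W = 12270 + 4908 = 17178 J.

Q ≈ 17200 J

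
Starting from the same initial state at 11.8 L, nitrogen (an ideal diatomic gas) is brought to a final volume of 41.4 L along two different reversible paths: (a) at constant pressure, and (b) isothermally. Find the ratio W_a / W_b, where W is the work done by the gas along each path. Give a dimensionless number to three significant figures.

Path (a) isobaric: W = P₁(V₂ − V₁) → W_a/(P₁V₁) = 2.508.
Path (b) isothermal: W = P₁V₁ ln(V₂/V₁) → W_b/(P₁V₁) = 1.255.
W_a / W_b = 2.508 / 1.255 = 1.998.

W_a / W_b ≈ 2.00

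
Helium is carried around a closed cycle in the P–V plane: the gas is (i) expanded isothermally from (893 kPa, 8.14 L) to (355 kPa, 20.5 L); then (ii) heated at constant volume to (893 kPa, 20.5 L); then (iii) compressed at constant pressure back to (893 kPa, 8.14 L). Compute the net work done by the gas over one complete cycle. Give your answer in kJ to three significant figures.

Leg (i): W = PᵢVᵢ ln(V_f/Vᵢ) = (7269) ln(20.5/8.14) = 6714 J.
Leg (ii): W = 0.
Leg (iii): W = PΔV = (893)(8.14 − 20.5) = -11037 J.
W_net = 6714 − 11037 = -4324 J.

W_net ≈ -4.32 kJ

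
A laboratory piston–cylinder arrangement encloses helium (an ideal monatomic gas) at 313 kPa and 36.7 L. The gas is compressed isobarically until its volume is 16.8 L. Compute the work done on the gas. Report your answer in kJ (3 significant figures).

W ≈ 6.23 kJ

Isobaric: W = P ΔV.
W = (313 kPa)(16.8 − 36.7 L) = (313)(-19.9) = -6229 J.
Work on gas = −W_by = 6229 J.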